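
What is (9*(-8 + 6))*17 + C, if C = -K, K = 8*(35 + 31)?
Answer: -834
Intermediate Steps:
K = 528 (K = 8*66 = 528)
C = -528 (C = -1*528 = -528)
(9*(-8 + 6))*17 + C = (9*(-8 + 6))*17 - 528 = (9*(-2))*17 - 528 = -18*17 - 528 = -306 - 528 = -834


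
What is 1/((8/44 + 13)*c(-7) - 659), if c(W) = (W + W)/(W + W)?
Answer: -11/7104 ≈ -0.0015484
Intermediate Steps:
c(W) = 1 (c(W) = (2*W)/((2*W)) = (2*W)*(1/(2*W)) = 1)
1/((8/44 + 13)*c(-7) - 659) = 1/((8/44 + 13)*1 - 659) = 1/((8*(1/44) + 13)*1 - 659) = 1/((2/11 + 13)*1 - 659) = 1/((145/11)*1 - 659) = 1/(145/11 - 659) = 1/(-7104/11) = -11/7104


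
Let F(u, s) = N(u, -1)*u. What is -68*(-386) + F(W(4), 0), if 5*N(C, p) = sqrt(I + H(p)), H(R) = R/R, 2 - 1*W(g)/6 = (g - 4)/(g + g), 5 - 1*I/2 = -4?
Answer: 26248 + 12*sqrt(19)/5 ≈ 26258.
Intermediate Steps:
I = 18 (I = 10 - 2*(-4) = 10 + 8 = 18)
W(g) = 12 - 3*(-4 + g)/g (W(g) = 12 - 6*(g - 4)/(g + g) = 12 - 6*(-4 + g)/(2*g) = 12 - 6*(-4 + g)*1/(2*g) = 12 - 3*(-4 + g)/g)
H(R) = 1
N(C, p) = sqrt(19)/5 (N(C, p) = sqrt(18 + 1)/5 = sqrt(19)/5)
F(u, s) = u*sqrt(19)/5 (F(u, s) = (sqrt(19)/5)*u = u*sqrt(19)/5)
-68*(-386) + F(W(4), 0) = -68*(-386) + (9 + 12/4)*sqrt(19)/5 = 26248 + (9 + 12*(1/4))*sqrt(19)/5 = 26248 + (9 + 3)*sqrt(19)/5 = 26248 + (1/5)*12*sqrt(19) = 26248 + 12*sqrt(19)/5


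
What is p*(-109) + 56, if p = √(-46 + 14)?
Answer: 56 - 436*I*√2 ≈ 56.0 - 616.6*I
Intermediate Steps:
p = 4*I*√2 (p = √(-32) = 4*I*√2 ≈ 5.6569*I)
p*(-109) + 56 = (4*I*√2)*(-109) + 56 = -436*I*√2 + 56 = 56 - 436*I*√2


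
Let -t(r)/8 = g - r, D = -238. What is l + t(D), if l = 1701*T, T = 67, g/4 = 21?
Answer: 111391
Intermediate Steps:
g = 84 (g = 4*21 = 84)
t(r) = -672 + 8*r (t(r) = -8*(84 - r) = -672 + 8*r)
l = 113967 (l = 1701*67 = 113967)
l + t(D) = 113967 + (-672 + 8*(-238)) = 113967 + (-672 - 1904) = 113967 - 2576 = 111391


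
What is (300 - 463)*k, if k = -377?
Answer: 61451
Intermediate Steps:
(300 - 463)*k = (300 - 463)*(-377) = -163*(-377) = 61451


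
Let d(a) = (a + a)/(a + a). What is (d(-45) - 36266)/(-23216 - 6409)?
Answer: 7253/5925 ≈ 1.2241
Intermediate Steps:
d(a) = 1 (d(a) = (2*a)/((2*a)) = (2*a)*(1/(2*a)) = 1)
(d(-45) - 36266)/(-23216 - 6409) = (1 - 36266)/(-23216 - 6409) = -36265/(-29625) = -36265*(-1/29625) = 7253/5925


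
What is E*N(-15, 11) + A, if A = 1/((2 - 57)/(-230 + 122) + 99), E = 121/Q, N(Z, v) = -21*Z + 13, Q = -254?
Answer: -213249752/1364869 ≈ -156.24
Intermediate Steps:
N(Z, v) = 13 - 21*Z
E = -121/254 (E = 121/(-254) = 121*(-1/254) = -121/254 ≈ -0.47638)
A = 108/10747 (A = 1/(-55/(-108) + 99) = 1/(-55*(-1/108) + 99) = 1/(55/108 + 99) = 1/(10747/108) = 108/10747 ≈ 0.010049)
E*N(-15, 11) + A = -121*(13 - 21*(-15))/254 + 108/10747 = -121*(13 + 315)/254 + 108/10747 = -121/254*328 + 108/10747 = -19844/127 + 108/10747 = -213249752/1364869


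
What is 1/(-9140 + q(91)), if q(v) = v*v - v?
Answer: -1/950 ≈ -0.0010526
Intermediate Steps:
q(v) = v² - v
1/(-9140 + q(91)) = 1/(-9140 + 91*(-1 + 91)) = 1/(-9140 + 91*90) = 1/(-9140 + 8190) = 1/(-950) = -1/950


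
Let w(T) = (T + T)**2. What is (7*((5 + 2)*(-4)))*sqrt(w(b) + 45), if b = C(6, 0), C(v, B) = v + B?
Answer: -588*sqrt(21) ≈ -2694.6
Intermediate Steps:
C(v, B) = B + v
b = 6 (b = 0 + 6 = 6)
w(T) = 4*T**2 (w(T) = (2*T)**2 = 4*T**2)
(7*((5 + 2)*(-4)))*sqrt(w(b) + 45) = (7*((5 + 2)*(-4)))*sqrt(4*6**2 + 45) = (7*(7*(-4)))*sqrt(4*36 + 45) = (7*(-28))*sqrt(144 + 45) = -588*sqrt(21)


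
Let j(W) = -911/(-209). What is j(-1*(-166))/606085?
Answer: 911/126671765 ≈ 7.1918e-6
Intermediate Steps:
j(W) = 911/209 (j(W) = -911*(-1/209) = 911/209)
j(-1*(-166))/606085 = (911/209)/606085 = (911/209)*(1/606085) = 911/126671765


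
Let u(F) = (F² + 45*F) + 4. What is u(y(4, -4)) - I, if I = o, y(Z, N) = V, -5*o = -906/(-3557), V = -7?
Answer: -4658764/17785 ≈ -261.95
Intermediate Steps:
o = -906/17785 (o = -(-906)/(5*(-3557)) = -(-906)*(-1)/(5*3557) = -⅕*906/3557 = -906/17785 ≈ -0.050942)
y(Z, N) = -7
I = -906/17785 ≈ -0.050942
u(F) = 4 + F² + 45*F
u(y(4, -4)) - I = (4 + (-7)² + 45*(-7)) - 1*(-906/17785) = (4 + 49 - 315) + 906/17785 = -262 + 906/17785 = -4658764/17785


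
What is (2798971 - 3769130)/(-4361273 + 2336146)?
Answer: 970159/2025127 ≈ 0.47906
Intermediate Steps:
(2798971 - 3769130)/(-4361273 + 2336146) = -970159/(-2025127) = -970159*(-1/2025127) = 970159/2025127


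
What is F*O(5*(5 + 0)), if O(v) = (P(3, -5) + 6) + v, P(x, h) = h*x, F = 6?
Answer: 96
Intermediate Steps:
O(v) = -9 + v (O(v) = (-5*3 + 6) + v = (-15 + 6) + v = -9 + v)
F*O(5*(5 + 0)) = 6*(-9 + 5*(5 + 0)) = 6*(-9 + 5*5) = 6*(-9 + 25) = 6*16 = 96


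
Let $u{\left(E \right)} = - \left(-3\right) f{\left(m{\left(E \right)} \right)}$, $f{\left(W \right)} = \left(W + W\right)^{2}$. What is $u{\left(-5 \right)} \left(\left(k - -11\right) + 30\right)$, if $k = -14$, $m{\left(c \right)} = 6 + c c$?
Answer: $311364$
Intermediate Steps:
$m{\left(c \right)} = 6 + c^{2}$
$f{\left(W \right)} = 4 W^{2}$ ($f{\left(W \right)} = \left(2 W\right)^{2} = 4 W^{2}$)
$u{\left(E \right)} = 12 \left(6 + E^{2}\right)^{2}$ ($u{\left(E \right)} = - \left(-3\right) 4 \left(6 + E^{2}\right)^{2} = - \left(-12\right) \left(6 + E^{2}\right)^{2} = 12 \left(6 + E^{2}\right)^{2}$)
$u{\left(-5 \right)} \left(\left(k - -11\right) + 30\right) = 12 \left(6 + \left(-5\right)^{2}\right)^{2} \left(\left(-14 - -11\right) + 30\right) = 12 \left(6 + 25\right)^{2} \left(\left(-14 + 11\right) + 30\right) = 12 \cdot 31^{2} \left(-3 + 30\right) = 12 \cdot 961 \cdot 27 = 11532 \cdot 27 = 311364$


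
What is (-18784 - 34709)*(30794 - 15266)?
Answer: -830639304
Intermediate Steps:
(-18784 - 34709)*(30794 - 15266) = -53493*15528 = -830639304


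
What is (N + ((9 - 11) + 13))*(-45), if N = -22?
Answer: 495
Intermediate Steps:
(N + ((9 - 11) + 13))*(-45) = (-22 + ((9 - 11) + 13))*(-45) = (-22 + (-2 + 13))*(-45) = (-22 + 11)*(-45) = -11*(-45) = 495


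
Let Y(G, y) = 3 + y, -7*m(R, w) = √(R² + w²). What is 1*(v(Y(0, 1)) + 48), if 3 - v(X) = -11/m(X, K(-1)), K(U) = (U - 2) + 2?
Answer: 51 - 77*√17/17 ≈ 32.325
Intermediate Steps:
K(U) = U (K(U) = (-2 + U) + 2 = U)
m(R, w) = -√(R² + w²)/7
v(X) = 3 - 77/√(1 + X²) (v(X) = 3 - (-11)/((-√(X² + (-1)²)/7)) = 3 - (-11)/((-√(X² + 1)/7)) = 3 - (-11)/((-√(1 + X²)/7)) = 3 - (-11)*(-7/√(1 + X²)) = 3 - 77/√(1 + X²))
1*(v(Y(0, 1)) + 48) = 1*((3 - 77/√(1 + (3 + 1)²)) + 48) = 1*((3 - 77/√(1 + 4²)) + 48) = 1*((3 - 77/√(1 + 16)) + 48) = 1*((3 - 77*√17/17) + 48) = 1*(51 - 77*√17/17) = 51 - 77*√17/17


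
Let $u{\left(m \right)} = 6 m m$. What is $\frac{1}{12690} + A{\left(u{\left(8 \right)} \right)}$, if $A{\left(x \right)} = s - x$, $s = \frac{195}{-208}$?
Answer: $- \frac{39078847}{101520} \approx -384.94$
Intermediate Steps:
$s = - \frac{15}{16}$ ($s = 195 \left(- \frac{1}{208}\right) = - \frac{15}{16} \approx -0.9375$)
$u{\left(m \right)} = 6 m^{2}$
$A{\left(x \right)} = - \frac{15}{16} - x$
$\frac{1}{12690} + A{\left(u{\left(8 \right)} \right)} = \frac{1}{12690} - \left(\frac{15}{16} + 6 \cdot 8^{2}\right) = \frac{1}{12690} - \left(\frac{15}{16} + 6 \cdot 64\right) = \frac{1}{12690} - \frac{6159}{16} = - \frac{39078847}{101520}$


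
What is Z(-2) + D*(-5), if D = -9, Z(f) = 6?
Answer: 51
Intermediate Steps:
Z(-2) + D*(-5) = 6 - 9*(-5) = 6 + 45 = 51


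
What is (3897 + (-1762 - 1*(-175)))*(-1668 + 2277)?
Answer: 1406790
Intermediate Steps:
(3897 + (-1762 - 1*(-175)))*(-1668 + 2277) = (3897 + (-1762 + 175))*609 = (3897 - 1587)*609 = 2310*609 = 1406790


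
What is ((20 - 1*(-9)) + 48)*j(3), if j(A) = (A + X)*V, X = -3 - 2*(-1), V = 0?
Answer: 0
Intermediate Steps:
X = -1 (X = -3 + 2 = -1)
j(A) = 0 (j(A) = (A - 1)*0 = (-1 + A)*0 = 0)
((20 - 1*(-9)) + 48)*j(3) = ((20 - 1*(-9)) + 48)*0 = ((20 + 9) + 48)*0 = (29 + 48)*0 = 77*0 = 0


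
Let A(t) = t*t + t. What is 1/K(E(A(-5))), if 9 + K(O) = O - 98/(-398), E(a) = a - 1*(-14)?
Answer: 199/5024 ≈ 0.039610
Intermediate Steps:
A(t) = t + t² (A(t) = t² + t = t + t²)
E(a) = 14 + a (E(a) = a + 14 = 14 + a)
K(O) = -1742/199 + O (K(O) = -9 + (O - 98/(-398)) = -9 + (O - 98*(-1/398)) = -9 + (O + 49/199) = -9 + (49/199 + O) = -1742/199 + O)
1/K(E(A(-5))) = 1/(-1742/199 + (14 - 5*(1 - 5))) = 1/(-1742/199 + (14 - 5*(-4))) = 1/(-1742/199 + (14 + 20)) = 1/(-1742/199 + 34) = 1/(5024/199) = 199/5024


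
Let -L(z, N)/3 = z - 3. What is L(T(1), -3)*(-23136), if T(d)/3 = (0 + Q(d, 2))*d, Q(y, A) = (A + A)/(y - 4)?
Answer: -485856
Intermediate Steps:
Q(y, A) = 2*A/(-4 + y) (Q(y, A) = (2*A)/(-4 + y) = 2*A/(-4 + y))
T(d) = 12*d/(-4 + d) (T(d) = 3*((0 + 2*2/(-4 + d))*d) = 3*((0 + 4/(-4 + d))*d) = 3*((4/(-4 + d))*d) = 3*(4*d/(-4 + d)) = 12*d/(-4 + d))
L(z, N) = 9 - 3*z (L(z, N) = -3*(z - 3) = -3*(-3 + z) = 9 - 3*z)
L(T(1), -3)*(-23136) = (9 - 36/(-4 + 1))*(-23136) = (9 - 36/(-3))*(-23136) = (9 - 36*(-1)/3)*(-23136) = (9 - 3*(-4))*(-23136) = (9 + 12)*(-23136) = 21*(-23136) = -485856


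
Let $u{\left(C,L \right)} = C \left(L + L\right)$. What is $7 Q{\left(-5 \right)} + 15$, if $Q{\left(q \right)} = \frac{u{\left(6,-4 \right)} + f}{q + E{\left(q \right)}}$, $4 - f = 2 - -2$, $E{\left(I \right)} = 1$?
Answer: $99$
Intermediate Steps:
$u{\left(C,L \right)} = 2 C L$ ($u{\left(C,L \right)} = C 2 L = 2 C L$)
$f = 0$ ($f = 4 - \left(2 - -2\right) = 4 - \left(2 + 2\right) = 4 - 4 = 0$)
$Q{\left(q \right)} = - \frac{48}{1 + q}$ ($Q{\left(q \right)} = \frac{2 \cdot 6 \left(-4\right) + 0}{q + 1} = \frac{-48 + 0}{1 + q} = - \frac{48}{1 + q}$)
$7 Q{\left(-5 \right)} + 15 = 7 \left(- \frac{48}{1 - 5}\right) + 15 = 7 \left(- \frac{48}{-4}\right) + 15 = 7 \left(\left(-48\right) \left(- \frac{1}{4}\right)\right) + 15 = 7 \cdot 12 + 15 = 84 + 15 = 99$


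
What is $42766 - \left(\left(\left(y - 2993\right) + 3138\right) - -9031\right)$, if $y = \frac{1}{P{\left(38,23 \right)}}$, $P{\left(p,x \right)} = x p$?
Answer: $\frac{29357659}{874} \approx 33590.0$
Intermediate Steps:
$P{\left(p,x \right)} = p x$
$y = \frac{1}{874}$ ($y = \frac{1}{38 \cdot 23} = \frac{1}{874} \approx 0.0011442$)
$42766 - \left(\left(\left(y - 2993\right) + 3138\right) - -9031\right) = 42766 - \left(\left(\left(\frac{1}{874} - 2993\right) + 3138\right) - -9031\right) = 42766 - \left(\left(- \frac{2615881}{874} + 3138\right) + 9031\right) = 42766 - \left(\frac{126731}{874} + 9031\right) = 42766 - \frac{8019825}{874} = \frac{29357659}{874}$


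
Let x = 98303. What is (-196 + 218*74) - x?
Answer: -82367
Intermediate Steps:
(-196 + 218*74) - x = (-196 + 218*74) - 1*98303 = (-196 + 16132) - 98303 = 15936 - 98303 = -82367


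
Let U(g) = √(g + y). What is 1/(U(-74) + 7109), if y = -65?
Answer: 7109/50538020 - I*√139/50538020 ≈ 0.00014067 - 2.3329e-7*I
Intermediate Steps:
U(g) = √(-65 + g) (U(g) = √(g - 65) = √(-65 + g))
1/(U(-74) + 7109) = 1/(√(-65 - 74) + 7109) = 1/(√(-139) + 7109) = 1/(I*√139 + 7109) = 1/(7109 + I*√139)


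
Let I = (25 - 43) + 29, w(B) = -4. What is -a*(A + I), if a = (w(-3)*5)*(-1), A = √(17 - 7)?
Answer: -220 - 20*√10 ≈ -283.25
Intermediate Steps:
A = √10 ≈ 3.1623
I = 11 (I = -18 + 29 = 11)
a = 20 (a = -4*5*(-1) = -20*(-1) = 20)
-a*(A + I) = -20*(√10 + 11) = -20*(11 + √10) = -(220 + 20*√10) = -220 - 20*√10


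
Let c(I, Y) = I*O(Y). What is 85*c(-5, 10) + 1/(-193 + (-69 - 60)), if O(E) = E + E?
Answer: -2737001/322 ≈ -8500.0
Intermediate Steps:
O(E) = 2*E
c(I, Y) = 2*I*Y (c(I, Y) = I*(2*Y) = 2*I*Y)
85*c(-5, 10) + 1/(-193 + (-69 - 60)) = 85*(2*(-5)*10) + 1/(-193 + (-69 - 60)) = 85*(-100) + 1/(-193 - 129) = -8500 + 1/(-322) = -8500 - 1/322 = -2737001/322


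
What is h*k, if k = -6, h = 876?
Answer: -5256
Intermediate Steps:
h*k = 876*(-6) = -5256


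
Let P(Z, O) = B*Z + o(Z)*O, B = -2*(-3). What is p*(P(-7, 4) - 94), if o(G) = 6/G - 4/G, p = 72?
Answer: -69120/7 ≈ -9874.3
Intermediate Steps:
o(G) = 2/G
B = 6
P(Z, O) = 6*Z + 2*O/Z (P(Z, O) = 6*Z + (2/Z)*O = 6*Z + 2*O/Z)
p*(P(-7, 4) - 94) = 72*((6*(-7) + 2*4/(-7)) - 94) = 72*((-42 + 2*4*(-⅐)) - 94) = 72*((-42 - 8/7) - 94) = 72*(-302/7 - 94) = 72*(-960/7) = -69120/7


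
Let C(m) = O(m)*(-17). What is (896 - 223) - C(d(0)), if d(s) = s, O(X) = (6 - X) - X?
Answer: 775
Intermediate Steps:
O(X) = 6 - 2*X
C(m) = -102 + 34*m (C(m) = (6 - 2*m)*(-17) = -102 + 34*m)
(896 - 223) - C(d(0)) = (896 - 223) - (-102 + 34*0) = 673 - (-102 + 0) = 673 - 1*(-102) = 673 + 102 = 775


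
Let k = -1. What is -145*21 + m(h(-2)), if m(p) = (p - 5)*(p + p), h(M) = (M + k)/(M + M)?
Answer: -24411/8 ≈ -3051.4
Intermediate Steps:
h(M) = (-1 + M)/(2*M) (h(M) = (M - 1)/(M + M) = (-1 + M)/((2*M)) = (-1 + M)*(1/(2*M)) = (-1 + M)/(2*M))
m(p) = 2*p*(-5 + p) (m(p) = (-5 + p)*(2*p) = 2*p*(-5 + p))
-145*21 + m(h(-2)) = -145*21 + 2*((1/2)*(-1 - 2)/(-2))*(-5 + (1/2)*(-1 - 2)/(-2)) = -3045 + 2*((1/2)*(-1/2)*(-3))*(-5 + (1/2)*(-1/2)*(-3)) = -3045 + 2*(3/4)*(-5 + 3/4) = -3045 + 2*(3/4)*(-17/4) = -3045 - 51/8 = -24411/8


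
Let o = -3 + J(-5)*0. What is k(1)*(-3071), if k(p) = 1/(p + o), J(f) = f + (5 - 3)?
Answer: 3071/2 ≈ 1535.5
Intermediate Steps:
J(f) = 2 + f (J(f) = f + 2 = 2 + f)
o = -3 (o = -3 + (2 - 5)*0 = -3 - 3*0 = -3 + 0 = -3)
k(p) = 1/(-3 + p) (k(p) = 1/(p - 3) = 1/(-3 + p))
k(1)*(-3071) = -3071/(-3 + 1) = -3071/(-2) = -½*(-3071) = 3071/2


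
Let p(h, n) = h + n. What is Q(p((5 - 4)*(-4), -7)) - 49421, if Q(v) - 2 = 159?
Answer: -49260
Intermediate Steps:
Q(v) = 161 (Q(v) = 2 + 159 = 161)
Q(p((5 - 4)*(-4), -7)) - 49421 = 161 - 49421 = -49260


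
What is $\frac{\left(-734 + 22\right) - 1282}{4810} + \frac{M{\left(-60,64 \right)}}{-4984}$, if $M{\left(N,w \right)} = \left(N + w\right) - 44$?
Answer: $- \frac{609106}{1498315} \approx -0.40653$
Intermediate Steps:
$M{\left(N,w \right)} = -44 + N + w$
$\frac{\left(-734 + 22\right) - 1282}{4810} + \frac{M{\left(-60,64 \right)}}{-4984} = \frac{\left(-734 + 22\right) - 1282}{4810} + \frac{-44 - 60 + 64}{-4984} = \left(-712 - 1282\right) \frac{1}{4810} - - \frac{5}{623} = \left(-1994\right) \frac{1}{4810} + \frac{5}{623} = - \frac{997}{2405} + \frac{5}{623} = - \frac{609106}{1498315}$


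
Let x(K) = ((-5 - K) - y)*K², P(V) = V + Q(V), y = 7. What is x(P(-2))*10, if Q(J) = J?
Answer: -1280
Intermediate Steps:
P(V) = 2*V (P(V) = V + V = 2*V)
x(K) = K²*(-12 - K) (x(K) = ((-5 - K) - 1*7)*K² = ((-5 - K) - 7)*K² = (-12 - K)*K² = K²*(-12 - K))
x(P(-2))*10 = ((2*(-2))²*(-12 - 2*(-2)))*10 = ((-4)²*(-12 - 1*(-4)))*10 = (16*(-12 + 4))*10 = (16*(-8))*10 = -128*10 = -1280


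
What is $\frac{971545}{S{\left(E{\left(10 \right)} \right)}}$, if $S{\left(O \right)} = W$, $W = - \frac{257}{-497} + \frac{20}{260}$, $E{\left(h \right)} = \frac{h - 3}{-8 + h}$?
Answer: $\frac{6277152245}{3838} \approx 1.6355 \cdot 10^{6}$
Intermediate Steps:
$E{\left(h \right)} = \frac{-3 + h}{-8 + h}$
$W = \frac{3838}{6461}$ ($W = \left(-257\right) \left(- \frac{1}{497}\right) + 20 \cdot \frac{1}{260} = \frac{257}{497} + \frac{1}{13} = \frac{3838}{6461} \approx 0.59403$)
$S{\left(O \right)} = \frac{3838}{6461}$
$\frac{971545}{S{\left(E{\left(10 \right)} \right)}} = \frac{971545}{\frac{3838}{6461}} = 971545 \cdot \frac{6461}{3838} = \frac{6277152245}{3838}$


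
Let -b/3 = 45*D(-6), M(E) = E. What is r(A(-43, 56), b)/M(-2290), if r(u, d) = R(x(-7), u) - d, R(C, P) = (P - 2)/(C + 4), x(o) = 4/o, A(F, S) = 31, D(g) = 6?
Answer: -19643/54960 ≈ -0.35741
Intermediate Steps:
R(C, P) = (-2 + P)/(4 + C)
b = -810 (b = -135*6 = -3*270 = -810)
r(u, d) = -7/12 - d + 7*u/24 (r(u, d) = (-2 + u)/(4 + 4/(-7)) - d = (-2 + u)/(4 + 4*(-1/7)) - d = (-2 + u)/(4 - 4/7) - d = (-2 + u)/(24/7) - d = 7*(-2 + u)/24 - d = (-7/12 + 7*u/24) - d = -7/12 - d + 7*u/24)
r(A(-43, 56), b)/M(-2290) = (-7/12 - 1*(-810) + (7/24)*31)/(-2290) = (-7/12 + 810 + 217/24)*(-1/2290) = (19643/24)*(-1/2290) = -19643/54960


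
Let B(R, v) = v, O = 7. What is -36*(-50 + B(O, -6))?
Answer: 2016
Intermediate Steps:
-36*(-50 + B(O, -6)) = -36*(-50 - 6) = -36*(-56) = 2016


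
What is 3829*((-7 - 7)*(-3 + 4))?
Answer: -53606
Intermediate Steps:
3829*((-7 - 7)*(-3 + 4)) = 3829*(-14*1) = 3829*(-14) = -53606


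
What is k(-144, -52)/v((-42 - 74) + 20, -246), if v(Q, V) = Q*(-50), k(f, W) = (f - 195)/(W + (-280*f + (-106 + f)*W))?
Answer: -113/85228800 ≈ -1.3258e-6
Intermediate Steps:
k(f, W) = (-195 + f)/(W - 280*f + W*(-106 + f)) (k(f, W) = (-195 + f)/(W + (-280*f + W*(-106 + f))) = (-195 + f)/(W - 280*f + W*(-106 + f)))
v(Q, V) = -50*Q
k(-144, -52)/v((-42 - 74) + 20, -246) = ((195 - 1*(-144))/(105*(-52) + 280*(-144) - 1*(-52)*(-144)))/((-50*((-42 - 74) + 20))) = ((195 + 144)/(-5460 - 40320 - 7488))/((-50*(-116 + 20))) = (339/(-53268))/((-50*(-96))) = -1/53268*339/4800 = -113/17756*1/4800 = -113/85228800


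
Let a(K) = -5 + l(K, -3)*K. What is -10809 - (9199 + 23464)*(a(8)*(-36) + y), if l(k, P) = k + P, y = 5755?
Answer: -146830994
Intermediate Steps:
l(k, P) = P + k
a(K) = -5 + K*(-3 + K) (a(K) = -5 + (-3 + K)*K = -5 + K*(-3 + K))
-10809 - (9199 + 23464)*(a(8)*(-36) + y) = -10809 - (9199 + 23464)*((-5 + 8*(-3 + 8))*(-36) + 5755) = -10809 - 32663*((-5 + 8*5)*(-36) + 5755) = -10809 - 32663*((-5 + 40)*(-36) + 5755) = -10809 - 32663*(35*(-36) + 5755) = -10809 - 32663*(-1260 + 5755) = -10809 - 32663*4495 = -10809 - 1*146820185 = -10809 - 146820185 = -146830994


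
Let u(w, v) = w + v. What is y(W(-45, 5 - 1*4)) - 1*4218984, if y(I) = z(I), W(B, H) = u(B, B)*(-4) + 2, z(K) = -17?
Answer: -4219001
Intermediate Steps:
u(w, v) = v + w
W(B, H) = 2 - 8*B (W(B, H) = (B + B)*(-4) + 2 = (2*B)*(-4) + 2 = -8*B + 2 = 2 - 8*B)
y(I) = -17
y(W(-45, 5 - 1*4)) - 1*4218984 = -17 - 1*4218984 = -17 - 4218984 = -4219001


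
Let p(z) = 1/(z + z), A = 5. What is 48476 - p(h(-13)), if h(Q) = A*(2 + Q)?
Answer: 5332361/110 ≈ 48476.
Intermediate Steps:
h(Q) = 10 + 5*Q (h(Q) = 5*(2 + Q) = 10 + 5*Q)
p(z) = 1/(2*z)
48476 - p(h(-13)) = 48476 - 1/(2*(10 + 5*(-13))) = 48476 - 1/(2*(10 - 65)) = 48476 - 1/(2*(-55)) = 48476 - (-1)/(2*55) = 48476 - 1*(-1/110) = 48476 + 1/110 = 5332361/110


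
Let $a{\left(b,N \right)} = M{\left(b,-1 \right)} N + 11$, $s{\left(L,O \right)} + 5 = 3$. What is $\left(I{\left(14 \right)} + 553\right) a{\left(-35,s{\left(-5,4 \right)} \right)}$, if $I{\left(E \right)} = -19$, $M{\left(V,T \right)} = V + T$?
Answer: $44322$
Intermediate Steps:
$M{\left(V,T \right)} = T + V$
$s{\left(L,O \right)} = -2$ ($s{\left(L,O \right)} = -5 + 3 = -2$)
$a{\left(b,N \right)} = 11 + N \left(-1 + b\right)$ ($a{\left(b,N \right)} = \left(-1 + b\right) N + 11 = N \left(-1 + b\right) + 11 = 11 + N \left(-1 + b\right)$)
$\left(I{\left(14 \right)} + 553\right) a{\left(-35,s{\left(-5,4 \right)} \right)} = \left(-19 + 553\right) \left(11 - 2 \left(-1 - 35\right)\right) = 534 \left(11 - -72\right) = 534 \left(11 + 72\right) = 534 \cdot 83 = 44322$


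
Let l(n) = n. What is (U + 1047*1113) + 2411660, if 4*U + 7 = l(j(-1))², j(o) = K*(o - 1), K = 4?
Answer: 14307941/4 ≈ 3.5770e+6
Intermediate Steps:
j(o) = -4 + 4*o (j(o) = 4*(o - 1) = 4*(-1 + o) = -4 + 4*o)
U = 57/4 (U = -7/4 + (-4 + 4*(-1))²/4 = -7/4 + (-4 - 4)²/4 = -7/4 + (¼)*(-8)² = -7/4 + (¼)*64 = -7/4 + 16 = 57/4 ≈ 14.250)
(U + 1047*1113) + 2411660 = (57/4 + 1047*1113) + 2411660 = (57/4 + 1165311) + 2411660 = 4661301/4 + 2411660 = 14307941/4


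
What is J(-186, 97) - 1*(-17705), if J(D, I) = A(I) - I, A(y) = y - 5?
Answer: 17700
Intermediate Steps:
A(y) = -5 + y
J(D, I) = -5 (J(D, I) = (-5 + I) - I = -5)
J(-186, 97) - 1*(-17705) = -5 - 1*(-17705) = -5 + 17705 = 17700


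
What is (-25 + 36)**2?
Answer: 121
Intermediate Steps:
(-25 + 36)**2 = 11**2 = 121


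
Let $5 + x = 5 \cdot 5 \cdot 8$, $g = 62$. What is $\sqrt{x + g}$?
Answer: $\sqrt{257} \approx 16.031$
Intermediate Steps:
$x = 195$ ($x = -5 + 5 \cdot 5 \cdot 8 = -5 + 25 \cdot 8 = -5 + 200 = 195$)
$\sqrt{x + g} = \sqrt{195 + 62} = \sqrt{257}$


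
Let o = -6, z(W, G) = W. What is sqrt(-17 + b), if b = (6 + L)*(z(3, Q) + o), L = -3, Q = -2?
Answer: I*sqrt(26) ≈ 5.099*I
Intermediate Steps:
b = -9 (b = (6 - 3)*(3 - 6) = 3*(-3) = -9)
sqrt(-17 + b) = sqrt(-17 - 9) = sqrt(-26) = I*sqrt(26)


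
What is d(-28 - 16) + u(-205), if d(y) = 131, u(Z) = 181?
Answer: 312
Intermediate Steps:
d(-28 - 16) + u(-205) = 131 + 181 = 312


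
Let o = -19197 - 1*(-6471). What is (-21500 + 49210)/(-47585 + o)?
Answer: -27710/60311 ≈ -0.45945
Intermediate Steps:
o = -12726 (o = -19197 + 6471 = -12726)
(-21500 + 49210)/(-47585 + o) = (-21500 + 49210)/(-47585 - 12726) = 27710/(-60311) = 27710*(-1/60311) = -27710/60311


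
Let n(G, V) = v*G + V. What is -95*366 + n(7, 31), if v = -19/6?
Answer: -208567/6 ≈ -34761.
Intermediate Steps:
v = -19/6 (v = -19*⅙ = -19/6 ≈ -3.1667)
n(G, V) = V - 19*G/6 (n(G, V) = -19*G/6 + V = V - 19*G/6)
-95*366 + n(7, 31) = -95*366 + (31 - 19/6*7) = -34770 + (31 - 133/6) = -34770 + 53/6 = -208567/6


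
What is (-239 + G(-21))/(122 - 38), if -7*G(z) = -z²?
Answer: -44/21 ≈ -2.0952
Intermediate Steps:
G(z) = z²/7 (G(z) = -(-1)*z²/7 = z²/7)
(-239 + G(-21))/(122 - 38) = (-239 + (⅐)*(-21)²)/(122 - 38) = (-239 + (⅐)*441)/84 = (-239 + 63)*(1/84) = -176*1/84 = -44/21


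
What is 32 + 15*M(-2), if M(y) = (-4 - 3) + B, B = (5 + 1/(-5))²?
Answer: 1363/5 ≈ 272.60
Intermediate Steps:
B = 576/25 (B = (5 - ⅕)² = (24/5)² = 576/25 ≈ 23.040)
M(y) = 401/25 (M(y) = (-4 - 3) + 576/25 = -7 + 576/25 = 401/25)
32 + 15*M(-2) = 32 + 15*(401/25) = 32 + 1203/5 = 1363/5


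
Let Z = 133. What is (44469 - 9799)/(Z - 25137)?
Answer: -17335/12502 ≈ -1.3866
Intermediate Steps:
(44469 - 9799)/(Z - 25137) = (44469 - 9799)/(133 - 25137) = 34670/(-25004) = 34670*(-1/25004) = -17335/12502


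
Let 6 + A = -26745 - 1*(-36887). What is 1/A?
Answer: 1/10136 ≈ 9.8658e-5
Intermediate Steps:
A = 10136 (A = -6 + (-26745 - 1*(-36887)) = -6 + (-26745 + 36887) = -6 + 10142 = 10136)
1/A = 1/10136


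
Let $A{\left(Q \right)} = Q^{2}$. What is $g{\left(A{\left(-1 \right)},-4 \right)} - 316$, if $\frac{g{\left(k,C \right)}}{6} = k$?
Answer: $-310$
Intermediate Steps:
$g{\left(k,C \right)} = 6 k$
$g{\left(A{\left(-1 \right)},-4 \right)} - 316 = 6 \left(-1\right)^{2} - 316 = 6 \cdot 1 - 316 = 6 - 316 = -310$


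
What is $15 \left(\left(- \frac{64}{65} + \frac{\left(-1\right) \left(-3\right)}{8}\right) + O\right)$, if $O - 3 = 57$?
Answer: $\frac{92649}{104} \approx 890.86$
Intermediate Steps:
$O = 60$ ($O = 3 + 57 = 60$)
$15 \left(\left(- \frac{64}{65} + \frac{\left(-1\right) \left(-3\right)}{8}\right) + O\right) = 15 \left(\left(- \frac{64}{65} + \frac{\left(-1\right) \left(-3\right)}{8}\right) + 60\right) = 15 \left(\left(\left(-64\right) \frac{1}{65} + 3 \cdot \frac{1}{8}\right) + 60\right) = 15 \left(\left(- \frac{64}{65} + \frac{3}{8}\right) + 60\right) = 15 \left(- \frac{317}{520} + 60\right) = 15 \cdot \frac{30883}{520} = \frac{92649}{104}$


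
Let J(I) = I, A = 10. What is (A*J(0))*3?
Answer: 0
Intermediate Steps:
(A*J(0))*3 = (10*0)*3 = 0*3 = 0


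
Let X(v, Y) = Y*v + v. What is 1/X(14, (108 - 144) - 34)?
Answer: -1/966 ≈ -0.0010352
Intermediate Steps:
X(v, Y) = v + Y*v
1/X(14, (108 - 144) - 34) = 1/(14*(1 + ((108 - 144) - 34))) = 1/(14*(1 + (-36 - 34))) = 1/(14*(1 - 70)) = 1/(14*(-69)) = 1/(-966) = -1/966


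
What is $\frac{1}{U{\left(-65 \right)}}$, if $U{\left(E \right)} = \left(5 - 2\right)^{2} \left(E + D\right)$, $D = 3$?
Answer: $- \frac{1}{558} \approx -0.0017921$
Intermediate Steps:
$U{\left(E \right)} = 27 + 9 E$ ($U{\left(E \right)} = \left(5 - 2\right)^{2} \left(E + 3\right) = 3^{2} \left(3 + E\right) = 9 \left(3 + E\right) = 27 + 9 E$)
$\frac{1}{U{\left(-65 \right)}} = \frac{1}{27 + 9 \left(-65\right)} = \frac{1}{27 - 585} = \frac{1}{-558} = - \frac{1}{558}$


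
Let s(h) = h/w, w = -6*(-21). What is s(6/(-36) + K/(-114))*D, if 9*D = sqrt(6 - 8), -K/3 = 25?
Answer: 2*I*sqrt(2)/4617 ≈ 0.00061261*I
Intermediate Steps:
K = -75 (K = -3*25 = -75)
w = 126
D = I*sqrt(2)/9 (D = sqrt(6 - 8)/9 = sqrt(-2)/9 = (I*sqrt(2))/9 = I*sqrt(2)/9 ≈ 0.15713*I)
s(h) = h/126
s(6/(-36) + K/(-114))*D = ((6/(-36) - 75/(-114))/126)*(I*sqrt(2)/9) = ((6*(-1/36) - 75*(-1/114))/126)*(I*sqrt(2)/9) = ((-1/6 + 25/38)/126)*(I*sqrt(2)/9) = ((1/126)*(28/57))*(I*sqrt(2)/9) = 2*(I*sqrt(2)/9)/513 = 2*I*sqrt(2)/4617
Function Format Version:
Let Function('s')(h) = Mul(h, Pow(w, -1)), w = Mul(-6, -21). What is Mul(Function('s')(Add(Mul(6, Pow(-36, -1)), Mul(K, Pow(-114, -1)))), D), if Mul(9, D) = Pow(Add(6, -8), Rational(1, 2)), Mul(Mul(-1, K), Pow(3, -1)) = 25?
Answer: Mul(Rational(2, 4617), I, Pow(2, Rational(1, 2))) ≈ Mul(0.00061261, I)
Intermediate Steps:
K = -75 (K = Mul(-3, 25) = -75)
w = 126
D = Mul(Rational(1, 9), I, Pow(2, Rational(1, 2))) (D = Mul(Rational(1, 9), Pow(Add(6, -8), Rational(1, 2))) = Mul(Rational(1, 9), Pow(-2, Rational(1, 2))) = Mul(Rational(1, 9), Mul(I, Pow(2, Rational(1, 2)))) = Mul(Rational(1, 9), I, Pow(2, Rational(1, 2))) ≈ Mul(0.15713, I))
Function('s')(h) = Mul(Rational(1, 126), h) (Function('s')(h) = Mul(h, Pow(126, -1)) = Mul(h, Rational(1, 126)) = Mul(Rational(1, 126), h))
Mul(Function('s')(Add(Mul(6, Pow(-36, -1)), Mul(K, Pow(-114, -1)))), D) = Mul(Mul(Rational(1, 126), Add(Mul(6, Pow(-36, -1)), Mul(-75, Pow(-114, -1)))), Mul(Rational(1, 9), I, Pow(2, Rational(1, 2)))) = Mul(Mul(Rational(1, 126), Add(Mul(6, Rational(-1, 36)), Mul(-75, Rational(-1, 114)))), Mul(Rational(1, 9), I, Pow(2, Rational(1, 2)))) = Mul(Mul(Rational(1, 126), Add(Rational(-1, 6), Rational(25, 38))), Mul(Rational(1, 9), I, Pow(2, Rational(1, 2)))) = Mul(Mul(Rational(1, 126), Rational(28, 57)), Mul(Rational(1, 9), I, Pow(2, Rational(1, 2)))) = Mul(Rational(2, 513), Mul(Rational(1, 9), I, Pow(2, Rational(1, 2)))) = Mul(Rational(2, 4617), I, Pow(2, Rational(1, 2)))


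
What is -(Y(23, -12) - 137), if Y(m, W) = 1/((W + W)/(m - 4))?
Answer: 3307/24 ≈ 137.79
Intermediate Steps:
Y(m, W) = (-4 + m)/(2*W) (Y(m, W) = 1/((2*W)/(-4 + m)) = 1/(2*W/(-4 + m)) = (-4 + m)/(2*W))
-(Y(23, -12) - 137) = -((½)*(-4 + 23)/(-12) - 137) = -((½)*(-1/12)*19 - 137) = -(-19/24 - 137) = -1*(-3307/24) = 3307/24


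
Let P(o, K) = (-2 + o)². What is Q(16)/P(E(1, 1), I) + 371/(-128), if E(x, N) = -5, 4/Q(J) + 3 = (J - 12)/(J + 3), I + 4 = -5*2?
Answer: -973215/332416 ≈ -2.9277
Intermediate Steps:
I = -14 (I = -4 - 5*2 = -4 - 10 = -14)
Q(J) = 4/(-3 + (-12 + J)/(3 + J)) (Q(J) = 4/(-3 + (J - 12)/(J + 3)) = 4/(-3 + (-12 + J)/(3 + J)))
Q(16)/P(E(1, 1), I) + 371/(-128) = (4*(-3 - 1*16)/(21 + 2*16))/((-2 - 5)²) + 371/(-128) = (4*(-3 - 16)/(21 + 32))/((-7)²) + 371*(-1/128) = (4*(-19)/53)/49 - 371/128 = (4*(1/53)*(-19))*(1/49) - 371/128 = -76/53*1/49 - 371/128 = -76/2597 - 371/128 = -973215/332416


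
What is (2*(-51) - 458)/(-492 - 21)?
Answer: 560/513 ≈ 1.0916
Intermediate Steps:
(2*(-51) - 458)/(-492 - 21) = (-102 - 458)/(-513) = -560*(-1/513) = 560/513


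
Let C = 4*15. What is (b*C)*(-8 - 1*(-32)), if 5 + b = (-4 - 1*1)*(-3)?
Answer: 14400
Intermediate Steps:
C = 60
b = 10 (b = -5 + (-4 - 1*1)*(-3) = -5 + (-4 - 1)*(-3) = -5 - 5*(-3) = -5 + 15 = 10)
(b*C)*(-8 - 1*(-32)) = (10*60)*(-8 - 1*(-32)) = 600*(-8 + 32) = 600*24 = 14400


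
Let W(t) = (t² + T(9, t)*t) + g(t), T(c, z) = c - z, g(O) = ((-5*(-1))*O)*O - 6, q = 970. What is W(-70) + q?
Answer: 24834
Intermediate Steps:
g(O) = -6 + 5*O² (g(O) = (5*O)*O - 6 = 5*O² - 6 = -6 + 5*O²)
W(t) = -6 + 6*t² + t*(9 - t) (W(t) = (t² + (9 - t)*t) + (-6 + 5*t²) = (t² + t*(9 - t)) + (-6 + 5*t²) = -6 + 6*t² + t*(9 - t))
W(-70) + q = (-6 + 5*(-70)² + 9*(-70)) + 970 = (-6 + 5*4900 - 630) + 970 = (-6 + 24500 - 630) + 970 = 23864 + 970 = 24834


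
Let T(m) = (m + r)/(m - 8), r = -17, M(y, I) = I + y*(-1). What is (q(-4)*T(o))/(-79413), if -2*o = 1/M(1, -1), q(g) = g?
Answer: 268/2461803 ≈ 0.00010886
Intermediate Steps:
M(y, I) = I - y
o = ¼ (o = -1/(2*(-1 - 1*1)) = -1/(2*(-1 - 1)) = -½/(-2) = -½*(-½) = ¼ ≈ 0.25000)
T(m) = (-17 + m)/(-8 + m) (T(m) = (m - 17)/(m - 8) = (-17 + m)/(-8 + m))
(q(-4)*T(o))/(-79413) = -4*(-17 + ¼)/(-8 + ¼)/(-79413) = -4*(-67)/((-31/4)*4)*(-1/79413) = -(-16)*(-67)/(31*4)*(-1/79413) = -4*67/31*(-1/79413) = -268/31*(-1/79413) = 268/2461803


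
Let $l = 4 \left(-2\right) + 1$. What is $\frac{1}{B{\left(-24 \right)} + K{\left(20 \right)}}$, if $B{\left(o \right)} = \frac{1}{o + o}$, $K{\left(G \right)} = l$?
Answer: $- \frac{48}{337} \approx -0.14243$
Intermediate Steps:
$l = -7$ ($l = -8 + 1 = -7$)
$K{\left(G \right)} = -7$
$B{\left(o \right)} = \frac{1}{2 o}$
$\frac{1}{B{\left(-24 \right)} + K{\left(20 \right)}} = \frac{1}{\frac{1}{2 \left(-24\right)} - 7} = \frac{1}{\frac{1}{2} \left(- \frac{1}{24}\right) - 7} = \frac{1}{- \frac{1}{48} - 7} = \frac{1}{- \frac{337}{48}} = - \frac{48}{337}$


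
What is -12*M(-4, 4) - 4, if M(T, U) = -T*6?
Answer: -292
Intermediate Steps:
M(T, U) = -6*T
-12*M(-4, 4) - 4 = -(-72)*(-4) - 4 = -12*24 - 4 = -288 - 4 = -292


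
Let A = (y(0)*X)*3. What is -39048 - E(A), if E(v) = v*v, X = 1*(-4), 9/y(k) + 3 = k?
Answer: -40344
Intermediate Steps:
y(k) = 9/(-3 + k)
X = -4
A = 36 (A = ((9/(-3 + 0))*(-4))*3 = ((9/(-3))*(-4))*3 = ((9*(-1/3))*(-4))*3 = -3*(-4)*3 = 12*3 = 36)
E(v) = v**2
-39048 - E(A) = -39048 - 1*36**2 = -39048 - 1*1296 = -39048 - 1296 = -40344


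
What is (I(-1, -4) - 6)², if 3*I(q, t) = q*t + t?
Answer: 36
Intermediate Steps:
I(q, t) = t/3 + q*t/3 (I(q, t) = (q*t + t)/3 = (t + q*t)/3 = t/3 + q*t/3)
(I(-1, -4) - 6)² = ((⅓)*(-4)*(1 - 1) - 6)² = ((⅓)*(-4)*0 - 6)² = (0 - 6)² = (-6)² = 36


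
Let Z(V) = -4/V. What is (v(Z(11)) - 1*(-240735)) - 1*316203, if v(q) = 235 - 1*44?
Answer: -75277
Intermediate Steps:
v(q) = 191 (v(q) = 235 - 44 = 191)
(v(Z(11)) - 1*(-240735)) - 1*316203 = (191 - 1*(-240735)) - 1*316203 = (191 + 240735) - 316203 = 240926 - 316203 = -75277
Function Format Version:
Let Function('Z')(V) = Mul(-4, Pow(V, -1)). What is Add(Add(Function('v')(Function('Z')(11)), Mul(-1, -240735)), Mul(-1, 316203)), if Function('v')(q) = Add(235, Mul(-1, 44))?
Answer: -75277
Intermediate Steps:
Function('v')(q) = 191 (Function('v')(q) = Add(235, -44) = 191)
Add(Add(Function('v')(Function('Z')(11)), Mul(-1, -240735)), Mul(-1, 316203)) = Add(Add(191, Mul(-1, -240735)), Mul(-1, 316203)) = Add(Add(191, 240735), -316203) = Add(240926, -316203) = -75277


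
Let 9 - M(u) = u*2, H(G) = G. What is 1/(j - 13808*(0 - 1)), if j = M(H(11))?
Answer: 1/13795 ≈ 7.2490e-5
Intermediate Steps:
M(u) = 9 - 2*u (M(u) = 9 - u*2 = 9 - 2*u)
j = -13 (j = 9 - 2*11 = 9 - 22 = -13)
1/(j - 13808*(0 - 1)) = 1/(-13 - 13808*(0 - 1)) = 1/(-13 - 13808*(-1)) = 1/(-13 + 13808) = 1/13795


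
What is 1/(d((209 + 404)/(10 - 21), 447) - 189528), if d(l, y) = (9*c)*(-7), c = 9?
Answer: -1/190095 ≈ -5.2605e-6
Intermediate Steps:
d(l, y) = -567 (d(l, y) = (9*9)*(-7) = 81*(-7) = -567)
1/(d((209 + 404)/(10 - 21), 447) - 189528) = 1/(-567 - 189528) = 1/(-190095) = -1/190095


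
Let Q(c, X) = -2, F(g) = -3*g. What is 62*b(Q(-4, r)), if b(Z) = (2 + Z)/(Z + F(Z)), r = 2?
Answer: 0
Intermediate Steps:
b(Z) = -(2 + Z)/(2*Z) (b(Z) = (2 + Z)/(Z - 3*Z) = (2 + Z)/((-2*Z)) = (2 + Z)*(-1/(2*Z)) = -(2 + Z)/(2*Z))
62*b(Q(-4, r)) = 62*((½)*(-2 - 1*(-2))/(-2)) = 62*((½)*(-½)*(-2 + 2)) = 62*((½)*(-½)*0) = 62*0 = 0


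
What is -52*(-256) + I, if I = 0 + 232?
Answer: 13544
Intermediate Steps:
I = 232
-52*(-256) + I = -52*(-256) + 232 = 13312 + 232 = 13544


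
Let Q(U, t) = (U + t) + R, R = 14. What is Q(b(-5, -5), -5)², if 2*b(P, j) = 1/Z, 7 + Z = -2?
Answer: 25921/324 ≈ 80.003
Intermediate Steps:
Z = -9 (Z = -7 - 2 = -9)
b(P, j) = -1/18 (b(P, j) = (½)/(-9) = (½)*(-⅑) = -1/18)
Q(U, t) = 14 + U + t (Q(U, t) = (U + t) + 14 = 14 + U + t)
Q(b(-5, -5), -5)² = (14 - 1/18 - 5)² = (161/18)² = 25921/324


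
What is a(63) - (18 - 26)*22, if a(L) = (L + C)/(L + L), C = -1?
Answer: 11119/63 ≈ 176.49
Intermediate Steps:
a(L) = (-1 + L)/(2*L) (a(L) = (L - 1)/(L + L) = (-1 + L)/((2*L)) = (-1 + L)*(1/(2*L)) = (-1 + L)/(2*L))
a(63) - (18 - 26)*22 = (½)*(-1 + 63)/63 - (18 - 26)*22 = (½)*(1/63)*62 - (-8)*22 = 31/63 - 1*(-176) = 31/63 + 176 = 11119/63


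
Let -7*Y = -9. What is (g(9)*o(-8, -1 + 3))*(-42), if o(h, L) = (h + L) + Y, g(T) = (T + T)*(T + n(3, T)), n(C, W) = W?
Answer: 64152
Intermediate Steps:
Y = 9/7 (Y = -⅐*(-9) = 9/7 ≈ 1.2857)
g(T) = 4*T² (g(T) = (T + T)*(T + T) = (2*T)*(2*T) = 4*T²)
o(h, L) = 9/7 + L + h (o(h, L) = (h + L) + 9/7 = (L + h) + 9/7 = 9/7 + L + h)
(g(9)*o(-8, -1 + 3))*(-42) = ((4*9²)*(9/7 + (-1 + 3) - 8))*(-42) = ((4*81)*(9/7 + 2 - 8))*(-42) = (324*(-33/7))*(-42) = -10692/7*(-42) = 64152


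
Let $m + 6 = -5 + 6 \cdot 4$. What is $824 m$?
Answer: $10712$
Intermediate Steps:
$m = 13$ ($m = -6 + \left(-5 + 6 \cdot 4\right) = -6 + \left(-5 + 24\right) = -6 + 19 = 13$)
$824 m = 824 \cdot 13 = 10712$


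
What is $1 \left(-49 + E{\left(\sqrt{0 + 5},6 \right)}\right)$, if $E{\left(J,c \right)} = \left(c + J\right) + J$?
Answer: $-43 + 2 \sqrt{5} \approx -38.528$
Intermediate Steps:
$E{\left(J,c \right)} = c + 2 J$ ($E{\left(J,c \right)} = \left(J + c\right) + J = c + 2 J$)
$1 \left(-49 + E{\left(\sqrt{0 + 5},6 \right)}\right) = 1 \left(-49 + \left(6 + 2 \sqrt{0 + 5}\right)\right) = 1 \left(-49 + \left(6 + 2 \sqrt{5}\right)\right) = 1 \left(-43 + 2 \sqrt{5}\right) = -43 + 2 \sqrt{5}$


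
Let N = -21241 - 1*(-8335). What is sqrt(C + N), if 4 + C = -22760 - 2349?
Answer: I*sqrt(38019) ≈ 194.98*I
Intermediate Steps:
C = -25113 (C = -4 + (-22760 - 2349) = -4 - 25109 = -25113)
N = -12906 (N = -21241 + 8335 = -12906)
sqrt(C + N) = sqrt(-25113 - 12906) = sqrt(-38019) = I*sqrt(38019)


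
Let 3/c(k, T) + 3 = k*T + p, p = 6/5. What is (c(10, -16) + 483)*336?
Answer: 131285952/809 ≈ 1.6228e+5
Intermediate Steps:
p = 6/5 (p = 6*(1/5) = 6/5 ≈ 1.2000)
c(k, T) = 3/(-9/5 + T*k) (c(k, T) = 3/(-3 + (k*T + 6/5)) = 3/(-3 + (T*k + 6/5)) = 3/(-3 + (6/5 + T*k)) = 3/(-9/5 + T*k))
(c(10, -16) + 483)*336 = (15/(-9 + 5*(-16)*10) + 483)*336 = (15/(-9 - 800) + 483)*336 = (15/(-809) + 483)*336 = (15*(-1/809) + 483)*336 = (-15/809 + 483)*336 = (390732/809)*336 = 131285952/809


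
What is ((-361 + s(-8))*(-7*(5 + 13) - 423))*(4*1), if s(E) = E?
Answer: 810324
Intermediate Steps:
((-361 + s(-8))*(-7*(5 + 13) - 423))*(4*1) = ((-361 - 8)*(-7*(5 + 13) - 423))*(4*1) = -369*(-7*18 - 423)*4 = -369*(-126 - 423)*4 = -369*(-549)*4 = 202581*4 = 810324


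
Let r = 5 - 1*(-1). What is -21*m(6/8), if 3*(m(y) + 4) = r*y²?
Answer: 483/8 ≈ 60.375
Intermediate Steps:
r = 6 (r = 5 + 1 = 6)
m(y) = -4 + 2*y² (m(y) = -4 + (6*y²)/3 = -4 + 2*y²)
-21*m(6/8) = -21*(-4 + 2*(6/8)²) = -21*(-4 + 2*(6*(⅛))²) = -21*(-4 + 2*(¾)²) = -21*(-4 + 2*(9/16)) = -21*(-4 + 9/8) = -21*(-23/8) = 483/8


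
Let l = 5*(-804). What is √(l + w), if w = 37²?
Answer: I*√2651 ≈ 51.488*I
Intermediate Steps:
l = -4020
w = 1369
√(l + w) = √(-4020 + 1369) = √(-2651) = I*√2651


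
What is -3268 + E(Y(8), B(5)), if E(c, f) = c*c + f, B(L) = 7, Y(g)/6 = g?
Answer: -957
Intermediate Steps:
Y(g) = 6*g
E(c, f) = f + c**2 (E(c, f) = c**2 + f = f + c**2)
-3268 + E(Y(8), B(5)) = -3268 + (7 + (6*8)**2) = -3268 + (7 + 48**2) = -3268 + (7 + 2304) = -3268 + 2311 = -957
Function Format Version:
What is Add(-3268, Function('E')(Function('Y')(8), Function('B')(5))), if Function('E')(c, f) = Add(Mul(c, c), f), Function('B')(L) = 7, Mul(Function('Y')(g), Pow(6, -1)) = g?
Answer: -957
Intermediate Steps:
Function('Y')(g) = Mul(6, g)
Function('E')(c, f) = Add(f, Pow(c, 2)) (Function('E')(c, f) = Add(Pow(c, 2), f) = Add(f, Pow(c, 2)))
Add(-3268, Function('E')(Function('Y')(8), Function('B')(5))) = Add(-3268, Add(7, Pow(Mul(6, 8), 2))) = Add(-3268, Add(7, Pow(48, 2))) = Add(-3268, Add(7, 2304)) = Add(-3268, 2311) = -957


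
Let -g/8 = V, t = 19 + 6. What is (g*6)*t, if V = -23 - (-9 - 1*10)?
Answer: 4800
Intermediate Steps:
t = 25
V = -4 (V = -23 - (-9 - 10) = -23 - 1*(-19) = -23 + 19 = -4)
g = 32 (g = -8*(-4) = 32)
(g*6)*t = (32*6)*25 = 192*25 = 4800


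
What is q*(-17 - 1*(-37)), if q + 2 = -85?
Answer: -1740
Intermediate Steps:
q = -87 (q = -2 - 85 = -87)
q*(-17 - 1*(-37)) = -87*(-17 - 1*(-37)) = -87*(-17 + 37) = -87*20 = -1740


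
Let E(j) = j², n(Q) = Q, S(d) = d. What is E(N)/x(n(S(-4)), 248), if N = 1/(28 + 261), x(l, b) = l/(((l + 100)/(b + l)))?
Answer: -6/5094781 ≈ -1.1777e-6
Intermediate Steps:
x(l, b) = l*(b + l)/(100 + l) (x(l, b) = l/(((100 + l)/(b + l))) = l*((b + l)/(100 + l)) = l*(b + l)/(100 + l))
N = 1/289 ≈ 0.0034602
E(N)/x(n(S(-4)), 248) = (1/289)²/((-4*(248 - 4)/(100 - 4))) = 1/(83521*((-4*244/96))) = 1/(83521*((-4*1/96*244))) = 1/(83521*(-61/6)) = (1/83521)*(-6/61) = -6/5094781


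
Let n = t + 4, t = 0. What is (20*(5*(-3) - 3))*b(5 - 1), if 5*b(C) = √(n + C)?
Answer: -144*√2 ≈ -203.65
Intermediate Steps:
n = 4 (n = 0 + 4 = 4)
b(C) = √(4 + C)/5
(20*(5*(-3) - 3))*b(5 - 1) = (20*(5*(-3) - 3))*(√(4 + (5 - 1))/5) = (20*(-15 - 3))*(√(4 + 4)/5) = (20*(-18))*(√8/5) = -72*2*√2 = -144*√2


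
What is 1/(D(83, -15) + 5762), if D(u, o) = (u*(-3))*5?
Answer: 1/4517 ≈ 0.00022139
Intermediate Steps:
D(u, o) = -15*u (D(u, o) = -3*u*5 = -15*u)
1/(D(83, -15) + 5762) = 1/(-15*83 + 5762) = 1/(-1245 + 5762) = 1/4517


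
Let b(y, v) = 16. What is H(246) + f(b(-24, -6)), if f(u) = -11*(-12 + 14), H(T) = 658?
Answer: 636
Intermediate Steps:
f(u) = -22 (f(u) = -11*2 = -22)
H(246) + f(b(-24, -6)) = 658 - 22 = 636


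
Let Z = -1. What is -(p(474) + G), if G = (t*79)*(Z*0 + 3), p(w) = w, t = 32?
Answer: -8058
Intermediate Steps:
G = 7584 (G = (32*79)*(-1*0 + 3) = 2528*(0 + 3) = 2528*3 = 7584)
-(p(474) + G) = -(474 + 7584) = -1*8058 = -8058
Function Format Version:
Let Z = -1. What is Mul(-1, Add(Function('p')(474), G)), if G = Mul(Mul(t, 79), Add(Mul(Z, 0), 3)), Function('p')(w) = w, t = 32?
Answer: -8058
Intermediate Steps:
G = 7584 (G = Mul(Mul(32, 79), Add(Mul(-1, 0), 3)) = Mul(2528, Add(0, 3)) = Mul(2528, 3) = 7584)
Mul(-1, Add(Function('p')(474), G)) = Mul(-1, Add(474, 7584)) = Mul(-1, 8058) = -8058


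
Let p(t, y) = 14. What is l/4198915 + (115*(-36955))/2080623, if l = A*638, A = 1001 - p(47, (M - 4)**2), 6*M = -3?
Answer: -2362067593291/1248051303435 ≈ -1.8926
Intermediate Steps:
M = -1/2 (M = (1/6)*(-3) = -1/2 ≈ -0.50000)
A = 987 (A = 1001 - 1*14 = 1001 - 14 = 987)
l = 629706 (l = 987*638 = 629706)
l/4198915 + (115*(-36955))/2080623 = 629706/4198915 + (115*(-36955))/2080623 = 629706*(1/4198915) - 4249825*1/2080623 = 89958/599845 - 4249825/2080623 = -2362067593291/1248051303435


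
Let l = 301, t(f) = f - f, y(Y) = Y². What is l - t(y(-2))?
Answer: 301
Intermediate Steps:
t(f) = 0
l - t(y(-2)) = 301 - 1*0 = 301 + 0 = 301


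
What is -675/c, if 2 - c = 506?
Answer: 75/56 ≈ 1.3393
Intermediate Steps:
c = -504 (c = 2 - 1*506 = 2 - 506 = -504)
-675/c = -675/(-504) = -675*(-1/504) = 75/56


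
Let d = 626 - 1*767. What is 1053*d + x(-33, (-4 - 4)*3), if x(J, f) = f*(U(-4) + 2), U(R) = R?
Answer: -148425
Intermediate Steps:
x(J, f) = -2*f (x(J, f) = f*(-4 + 2) = f*(-2) = -2*f)
d = -141 (d = 626 - 767 = -141)
1053*d + x(-33, (-4 - 4)*3) = 1053*(-141) - 2*(-4 - 4)*3 = -148473 - (-16)*3 = -148473 - 2*(-24) = -148473 + 48 = -148425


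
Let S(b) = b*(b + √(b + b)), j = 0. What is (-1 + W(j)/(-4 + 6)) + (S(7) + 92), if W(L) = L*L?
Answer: 140 + 7*√14 ≈ 166.19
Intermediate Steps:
W(L) = L²
S(b) = b*(b + √2*√b) (S(b) = b*(b + √(2*b)) = b*(b + √2*√b))
(-1 + W(j)/(-4 + 6)) + (S(7) + 92) = (-1 + 0²/(-4 + 6)) + ((7² + √2*7^(3/2)) + 92) = (-1 + 0/2) + ((49 + √2*(7*√7)) + 92) = (-1 + 0*(½)) + ((49 + 7*√14) + 92) = (-1 + 0) + (141 + 7*√14) = -1 + (141 + 7*√14) = 140 + 7*√14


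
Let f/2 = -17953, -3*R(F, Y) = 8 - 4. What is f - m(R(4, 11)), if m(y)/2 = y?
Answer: -107710/3 ≈ -35903.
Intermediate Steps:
R(F, Y) = -4/3 (R(F, Y) = -(8 - 4)/3 = -⅓*4 = -4/3)
f = -35906 (f = 2*(-17953) = -35906)
m(y) = 2*y
f - m(R(4, 11)) = -35906 - 2*(-4)/3 = -35906 - 1*(-8/3) = -35906 + 8/3 = -107710/3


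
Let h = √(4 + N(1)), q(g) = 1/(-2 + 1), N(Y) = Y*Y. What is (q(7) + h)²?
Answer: (1 - √5)² ≈ 1.5279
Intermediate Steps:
N(Y) = Y²
q(g) = -1 (q(g) = 1/(-1) = -1)
h = √5 (h = √(4 + 1²) = √(4 + 1) = √5 ≈ 2.2361)
(q(7) + h)² = (-1 + √5)²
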